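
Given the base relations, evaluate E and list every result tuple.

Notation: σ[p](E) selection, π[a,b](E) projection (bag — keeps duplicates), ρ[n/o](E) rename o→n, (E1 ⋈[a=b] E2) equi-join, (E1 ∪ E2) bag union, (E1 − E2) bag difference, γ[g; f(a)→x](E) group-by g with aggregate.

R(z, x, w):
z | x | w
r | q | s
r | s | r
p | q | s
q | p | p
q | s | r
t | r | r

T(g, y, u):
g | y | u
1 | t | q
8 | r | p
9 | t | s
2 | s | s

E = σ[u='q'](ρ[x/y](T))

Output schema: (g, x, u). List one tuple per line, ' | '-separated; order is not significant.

Subexpression sizes:
  T → 4
  ρ[x/y](T) → 4
  σ[u='q'](ρ[x/y](T)) → 1

== RESULT ==
g | x | u
1 | t | q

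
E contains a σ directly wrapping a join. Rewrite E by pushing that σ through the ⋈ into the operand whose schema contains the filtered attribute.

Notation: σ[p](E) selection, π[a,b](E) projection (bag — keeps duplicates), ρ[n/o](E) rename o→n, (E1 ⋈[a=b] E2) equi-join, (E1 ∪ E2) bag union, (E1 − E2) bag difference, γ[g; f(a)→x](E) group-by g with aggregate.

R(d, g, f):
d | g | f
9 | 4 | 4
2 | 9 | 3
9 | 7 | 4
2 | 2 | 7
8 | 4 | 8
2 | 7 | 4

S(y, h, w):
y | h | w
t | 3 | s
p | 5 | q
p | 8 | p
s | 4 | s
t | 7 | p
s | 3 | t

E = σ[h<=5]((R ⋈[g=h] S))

σ filters on h, owned by the right side.
E' = (R ⋈[g=h] σ[h<=5](S))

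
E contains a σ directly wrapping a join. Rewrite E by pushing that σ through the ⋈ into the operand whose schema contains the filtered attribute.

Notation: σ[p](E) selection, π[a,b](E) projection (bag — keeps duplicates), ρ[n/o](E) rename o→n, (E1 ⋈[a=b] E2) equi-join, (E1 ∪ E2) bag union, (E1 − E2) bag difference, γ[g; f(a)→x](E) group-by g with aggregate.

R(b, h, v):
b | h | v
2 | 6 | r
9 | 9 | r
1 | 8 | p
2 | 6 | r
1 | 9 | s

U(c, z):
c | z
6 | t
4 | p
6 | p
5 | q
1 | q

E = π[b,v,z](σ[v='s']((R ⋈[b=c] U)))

σ filters on v, owned by the left side.
E' = π[b,v,z]((σ[v='s'](R) ⋈[b=c] U))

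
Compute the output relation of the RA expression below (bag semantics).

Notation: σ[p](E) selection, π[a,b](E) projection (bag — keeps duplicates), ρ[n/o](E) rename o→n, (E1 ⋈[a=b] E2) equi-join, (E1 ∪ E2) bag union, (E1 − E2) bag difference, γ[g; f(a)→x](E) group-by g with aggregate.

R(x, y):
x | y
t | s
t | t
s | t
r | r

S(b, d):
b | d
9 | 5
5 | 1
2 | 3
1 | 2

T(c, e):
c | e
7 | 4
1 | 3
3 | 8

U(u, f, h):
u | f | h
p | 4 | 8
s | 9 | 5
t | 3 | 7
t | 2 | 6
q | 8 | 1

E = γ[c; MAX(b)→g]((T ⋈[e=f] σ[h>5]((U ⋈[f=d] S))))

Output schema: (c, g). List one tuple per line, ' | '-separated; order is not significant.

Subexpression sizes:
  T → 3
  U → 5
  S → 4
  (U ⋈[f=d] S) → 2
  σ[h>5]((U ⋈[f=d] S)) → 2
  (T ⋈[e=f] σ[h>5]((U ⋈[f=d] S))) → 1
  γ[c; MAX(b)→g]((T ⋈[e=f] σ[h>5]((U ⋈[f=d] S)))) → 1

== RESULT ==
c | g
1 | 2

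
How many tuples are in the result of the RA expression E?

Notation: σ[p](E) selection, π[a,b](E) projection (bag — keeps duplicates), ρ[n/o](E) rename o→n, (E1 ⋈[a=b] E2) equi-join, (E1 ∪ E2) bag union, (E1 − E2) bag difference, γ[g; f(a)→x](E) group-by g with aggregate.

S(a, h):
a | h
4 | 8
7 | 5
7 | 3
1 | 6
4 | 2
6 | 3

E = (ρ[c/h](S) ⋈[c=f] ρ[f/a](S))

Stepwise |·|:
  S → 6
  ρ[c/h](S) → 6
  S → 6
  ρ[f/a](S) → 6
  (ρ[c/h](S) ⋈[c=f] ρ[f/a](S)) → 1

|E| = 1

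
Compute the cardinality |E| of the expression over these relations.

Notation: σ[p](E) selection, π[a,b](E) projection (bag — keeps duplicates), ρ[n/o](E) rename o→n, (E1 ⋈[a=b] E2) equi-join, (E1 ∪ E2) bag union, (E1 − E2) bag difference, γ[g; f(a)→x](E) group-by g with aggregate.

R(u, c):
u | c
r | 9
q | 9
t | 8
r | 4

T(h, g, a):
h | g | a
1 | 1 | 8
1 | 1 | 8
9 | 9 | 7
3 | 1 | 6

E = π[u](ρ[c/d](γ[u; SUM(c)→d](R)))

Row counts bottom-up:
  R → 4
  γ[u; SUM(c)→d](R) → 3
  ρ[c/d](γ[u; SUM(c)→d](R)) → 3
  π[u](ρ[c/d](γ[u; SUM(c)→d](R))) → 3

|E| = 3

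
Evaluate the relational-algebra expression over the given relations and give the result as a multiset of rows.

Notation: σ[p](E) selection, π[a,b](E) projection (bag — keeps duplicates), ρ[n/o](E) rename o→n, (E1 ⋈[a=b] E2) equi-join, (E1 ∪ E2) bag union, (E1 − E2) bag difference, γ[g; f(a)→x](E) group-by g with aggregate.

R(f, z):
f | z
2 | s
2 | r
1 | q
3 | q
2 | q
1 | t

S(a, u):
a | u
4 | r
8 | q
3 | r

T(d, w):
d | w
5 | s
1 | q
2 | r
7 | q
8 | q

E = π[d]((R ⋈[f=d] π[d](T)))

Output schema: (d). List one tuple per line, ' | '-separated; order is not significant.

Stepwise |·|:
  R → 6
  T → 5
  π[d](T) → 5
  (R ⋈[f=d] π[d](T)) → 5
  π[d]((R ⋈[f=d] π[d](T))) → 5

== RESULT ==
d
1
1
2
2
2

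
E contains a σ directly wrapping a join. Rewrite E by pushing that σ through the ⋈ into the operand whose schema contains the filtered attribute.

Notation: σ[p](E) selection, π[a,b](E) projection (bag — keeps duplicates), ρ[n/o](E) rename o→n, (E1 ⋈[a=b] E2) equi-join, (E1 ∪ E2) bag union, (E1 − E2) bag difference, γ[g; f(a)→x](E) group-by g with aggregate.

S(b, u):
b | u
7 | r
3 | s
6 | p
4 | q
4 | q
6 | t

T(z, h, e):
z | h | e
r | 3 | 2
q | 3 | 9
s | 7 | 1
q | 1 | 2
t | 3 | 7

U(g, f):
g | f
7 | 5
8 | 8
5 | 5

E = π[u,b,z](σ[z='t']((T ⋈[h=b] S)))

σ filters on z, owned by the left side.
E' = π[u,b,z]((σ[z='t'](T) ⋈[h=b] S))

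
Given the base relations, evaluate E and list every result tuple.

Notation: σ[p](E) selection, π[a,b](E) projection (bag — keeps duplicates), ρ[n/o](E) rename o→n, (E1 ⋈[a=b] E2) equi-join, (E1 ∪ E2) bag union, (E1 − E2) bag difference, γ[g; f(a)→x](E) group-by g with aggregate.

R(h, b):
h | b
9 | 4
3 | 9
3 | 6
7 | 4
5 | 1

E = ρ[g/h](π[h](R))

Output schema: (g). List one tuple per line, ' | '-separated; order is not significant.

Per-node cardinality:
  R → 5
  π[h](R) → 5
  ρ[g/h](π[h](R)) → 5

== RESULT ==
g
3
3
5
7
9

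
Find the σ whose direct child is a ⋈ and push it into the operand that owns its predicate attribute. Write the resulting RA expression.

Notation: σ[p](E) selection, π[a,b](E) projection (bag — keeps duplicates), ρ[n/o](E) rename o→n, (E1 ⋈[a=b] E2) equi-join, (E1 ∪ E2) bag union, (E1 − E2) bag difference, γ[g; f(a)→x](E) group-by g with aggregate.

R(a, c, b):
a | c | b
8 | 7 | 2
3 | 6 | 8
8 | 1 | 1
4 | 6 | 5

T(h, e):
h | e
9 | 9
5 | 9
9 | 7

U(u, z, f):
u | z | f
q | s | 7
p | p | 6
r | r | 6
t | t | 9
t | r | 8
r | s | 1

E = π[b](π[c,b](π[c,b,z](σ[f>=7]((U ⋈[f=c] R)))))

σ filters on f, owned by the left side.
E' = π[b](π[c,b](π[c,b,z]((σ[f>=7](U) ⋈[f=c] R))))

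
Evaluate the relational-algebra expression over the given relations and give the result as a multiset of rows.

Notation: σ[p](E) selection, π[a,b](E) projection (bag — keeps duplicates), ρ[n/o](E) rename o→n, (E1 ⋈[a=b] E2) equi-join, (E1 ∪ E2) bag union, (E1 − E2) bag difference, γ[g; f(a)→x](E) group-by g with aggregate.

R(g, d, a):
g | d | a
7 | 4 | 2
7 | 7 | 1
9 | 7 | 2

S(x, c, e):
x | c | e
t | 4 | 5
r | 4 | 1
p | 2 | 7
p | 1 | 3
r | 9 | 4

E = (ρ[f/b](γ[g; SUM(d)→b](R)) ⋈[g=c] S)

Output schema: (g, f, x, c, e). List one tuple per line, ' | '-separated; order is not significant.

Row counts bottom-up:
  R → 3
  γ[g; SUM(d)→b](R) → 2
  ρ[f/b](γ[g; SUM(d)→b](R)) → 2
  S → 5
  (ρ[f/b](γ[g; SUM(d)→b](R)) ⋈[g=c] S) → 1

== RESULT ==
g | f | x | c | e
9 | 7 | r | 9 | 4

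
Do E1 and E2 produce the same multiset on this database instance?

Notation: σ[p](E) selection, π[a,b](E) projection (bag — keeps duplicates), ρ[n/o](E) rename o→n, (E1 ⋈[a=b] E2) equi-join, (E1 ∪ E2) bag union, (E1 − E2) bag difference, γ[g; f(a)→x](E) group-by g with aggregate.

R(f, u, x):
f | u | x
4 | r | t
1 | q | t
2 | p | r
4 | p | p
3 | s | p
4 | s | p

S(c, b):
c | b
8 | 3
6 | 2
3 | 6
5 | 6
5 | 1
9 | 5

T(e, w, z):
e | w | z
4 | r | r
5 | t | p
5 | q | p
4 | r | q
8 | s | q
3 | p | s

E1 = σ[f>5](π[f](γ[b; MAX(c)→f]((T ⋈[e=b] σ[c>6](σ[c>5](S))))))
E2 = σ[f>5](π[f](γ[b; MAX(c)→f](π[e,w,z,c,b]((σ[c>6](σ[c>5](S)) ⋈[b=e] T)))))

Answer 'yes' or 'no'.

E1 row counts bottom-up:
  T → 6
  S → 6
  σ[c>5](S) → 3
  σ[c>6](σ[c>5](S)) → 2
  (T ⋈[e=b] σ[c>6](σ[c>5](S))) → 3
  γ[b; MAX(c)→f]((T ⋈[e=b] σ[c>6](σ[c>5](S)))) → 2
  π[f](γ[b; MAX(c)→f]((T ⋈[e=b] σ[c>6](σ[c>5](S))))) → 2
  σ[f>5](π[f](γ[b; MAX(c)→f]((T ⋈[e=b] σ[c>6](σ[c>5](S)))))) → 2
E2 row counts bottom-up:
  S → 6
  σ[c>5](S) → 3
  σ[c>6](σ[c>5](S)) → 2
  T → 6
  (σ[c>6](σ[c>5](S)) ⋈[b=e] T) → 3
  π[e,w,z,c,b]((σ[c>6](σ[c>5](S)) ⋈[b=e] T)) → 3
  γ[b; MAX(c)→f](π[e,w,z,c,b]((σ[c>6](σ[c>5](S)) ⋈[b=e] T))) → 2
  π[f](γ[b; MAX(c)→f](π[e,w,z,c,b]((σ[c>6](σ[c>5](S)) ⋈[b=e] T)))) → 2
  σ[f>5](π[f](γ[b; MAX(c)→f](π[e,w,z,c,b]((σ[c>6](σ[c>5](S)) ⋈[b=e] T))))) → 2

E1 and E2 produce the same multiset:
f
8
9

yes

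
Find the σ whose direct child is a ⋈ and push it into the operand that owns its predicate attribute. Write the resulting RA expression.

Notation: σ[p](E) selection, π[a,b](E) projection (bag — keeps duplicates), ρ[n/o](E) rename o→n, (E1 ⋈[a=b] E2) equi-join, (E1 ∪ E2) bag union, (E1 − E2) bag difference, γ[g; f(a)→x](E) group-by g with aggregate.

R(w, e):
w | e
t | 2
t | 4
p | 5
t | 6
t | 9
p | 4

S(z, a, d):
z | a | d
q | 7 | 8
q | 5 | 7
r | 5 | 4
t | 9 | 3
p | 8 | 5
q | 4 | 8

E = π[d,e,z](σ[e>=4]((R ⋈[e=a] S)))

σ filters on e, owned by the left side.
E' = π[d,e,z]((σ[e>=4](R) ⋈[e=a] S))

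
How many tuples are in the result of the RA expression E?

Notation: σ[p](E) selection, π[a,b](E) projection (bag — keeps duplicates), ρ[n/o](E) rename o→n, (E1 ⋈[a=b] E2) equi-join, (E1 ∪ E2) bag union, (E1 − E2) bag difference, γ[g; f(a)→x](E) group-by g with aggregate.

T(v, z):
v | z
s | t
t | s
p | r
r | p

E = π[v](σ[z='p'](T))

Per-node cardinality:
  T → 4
  σ[z='p'](T) → 1
  π[v](σ[z='p'](T)) → 1

|E| = 1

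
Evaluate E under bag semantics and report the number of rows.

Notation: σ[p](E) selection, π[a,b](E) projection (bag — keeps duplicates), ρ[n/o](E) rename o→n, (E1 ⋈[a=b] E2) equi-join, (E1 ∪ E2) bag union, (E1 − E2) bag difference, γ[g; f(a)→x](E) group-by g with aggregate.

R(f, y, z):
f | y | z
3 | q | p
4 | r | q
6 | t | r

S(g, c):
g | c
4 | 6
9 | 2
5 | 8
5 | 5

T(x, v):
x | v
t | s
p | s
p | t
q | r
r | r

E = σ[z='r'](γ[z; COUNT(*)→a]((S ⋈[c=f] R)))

Stepwise |·|:
  S → 4
  R → 3
  (S ⋈[c=f] R) → 1
  γ[z; COUNT(*)→a]((S ⋈[c=f] R)) → 1
  σ[z='r'](γ[z; COUNT(*)→a]((S ⋈[c=f] R))) → 1

|E| = 1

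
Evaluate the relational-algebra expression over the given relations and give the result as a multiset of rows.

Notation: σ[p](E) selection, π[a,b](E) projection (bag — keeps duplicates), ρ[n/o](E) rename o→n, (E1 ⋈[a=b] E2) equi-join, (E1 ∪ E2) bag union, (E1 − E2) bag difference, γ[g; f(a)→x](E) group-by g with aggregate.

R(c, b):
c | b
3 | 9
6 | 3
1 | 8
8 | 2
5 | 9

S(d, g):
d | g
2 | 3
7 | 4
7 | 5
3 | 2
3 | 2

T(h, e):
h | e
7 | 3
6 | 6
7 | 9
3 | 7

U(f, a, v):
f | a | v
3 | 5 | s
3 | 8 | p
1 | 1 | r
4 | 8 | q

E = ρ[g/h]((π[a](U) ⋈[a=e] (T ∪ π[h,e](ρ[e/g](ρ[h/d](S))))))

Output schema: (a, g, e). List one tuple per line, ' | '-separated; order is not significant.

Stepwise |·|:
  U → 4
  π[a](U) → 4
  T → 4
  S → 5
  ρ[h/d](S) → 5
  ρ[e/g](ρ[h/d](S)) → 5
  π[h,e](ρ[e/g](ρ[h/d](S))) → 5
  (T ∪ π[h,e](ρ[e/g](ρ[h/d](S)))) → 9
  (π[a](U) ⋈[a=e] (T ∪ π[h,e](ρ[e/g](ρ[h/d](S))))) → 1
  ρ[g/h]((π[a](U) ⋈[a=e] (T ∪ π[h,e](ρ[e/g](ρ[h/d](S)))))) → 1

== RESULT ==
a | g | e
5 | 7 | 5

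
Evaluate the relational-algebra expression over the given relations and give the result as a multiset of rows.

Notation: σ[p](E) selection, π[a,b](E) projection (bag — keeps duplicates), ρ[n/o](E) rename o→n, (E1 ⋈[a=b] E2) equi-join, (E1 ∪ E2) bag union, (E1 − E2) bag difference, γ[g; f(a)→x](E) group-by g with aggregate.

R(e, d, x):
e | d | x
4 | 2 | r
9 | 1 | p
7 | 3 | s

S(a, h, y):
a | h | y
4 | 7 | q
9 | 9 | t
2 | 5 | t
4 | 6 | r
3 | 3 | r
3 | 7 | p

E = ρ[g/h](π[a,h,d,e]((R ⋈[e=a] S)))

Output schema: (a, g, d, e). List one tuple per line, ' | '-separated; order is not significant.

Per-node cardinality:
  R → 3
  S → 6
  (R ⋈[e=a] S) → 3
  π[a,h,d,e]((R ⋈[e=a] S)) → 3
  ρ[g/h](π[a,h,d,e]((R ⋈[e=a] S))) → 3

== RESULT ==
a | g | d | e
4 | 6 | 2 | 4
4 | 7 | 2 | 4
9 | 9 | 1 | 9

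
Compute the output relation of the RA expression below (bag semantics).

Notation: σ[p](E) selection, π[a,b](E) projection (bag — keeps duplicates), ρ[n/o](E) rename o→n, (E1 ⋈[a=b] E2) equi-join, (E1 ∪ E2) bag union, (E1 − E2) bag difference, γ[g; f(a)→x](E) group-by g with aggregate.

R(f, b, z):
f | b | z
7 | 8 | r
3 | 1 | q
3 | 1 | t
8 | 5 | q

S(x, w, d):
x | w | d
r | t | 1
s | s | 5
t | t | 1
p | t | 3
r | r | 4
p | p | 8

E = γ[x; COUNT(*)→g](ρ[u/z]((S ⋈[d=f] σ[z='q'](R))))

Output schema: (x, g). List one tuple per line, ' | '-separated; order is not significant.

Row counts bottom-up:
  S → 6
  R → 4
  σ[z='q'](R) → 2
  (S ⋈[d=f] σ[z='q'](R)) → 2
  ρ[u/z]((S ⋈[d=f] σ[z='q'](R))) → 2
  γ[x; COUNT(*)→g](ρ[u/z]((S ⋈[d=f] σ[z='q'](R)))) → 1

== RESULT ==
x | g
p | 2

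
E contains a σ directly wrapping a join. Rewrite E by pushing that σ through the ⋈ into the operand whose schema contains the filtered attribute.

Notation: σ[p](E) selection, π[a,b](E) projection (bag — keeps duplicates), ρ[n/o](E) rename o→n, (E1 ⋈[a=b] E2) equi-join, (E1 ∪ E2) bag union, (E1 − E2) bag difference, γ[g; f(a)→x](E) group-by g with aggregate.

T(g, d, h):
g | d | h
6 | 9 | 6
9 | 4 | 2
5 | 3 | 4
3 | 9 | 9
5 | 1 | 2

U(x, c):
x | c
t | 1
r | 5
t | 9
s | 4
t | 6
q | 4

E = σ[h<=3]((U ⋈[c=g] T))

σ filters on h, owned by the right side.
E' = (U ⋈[c=g] σ[h<=3](T))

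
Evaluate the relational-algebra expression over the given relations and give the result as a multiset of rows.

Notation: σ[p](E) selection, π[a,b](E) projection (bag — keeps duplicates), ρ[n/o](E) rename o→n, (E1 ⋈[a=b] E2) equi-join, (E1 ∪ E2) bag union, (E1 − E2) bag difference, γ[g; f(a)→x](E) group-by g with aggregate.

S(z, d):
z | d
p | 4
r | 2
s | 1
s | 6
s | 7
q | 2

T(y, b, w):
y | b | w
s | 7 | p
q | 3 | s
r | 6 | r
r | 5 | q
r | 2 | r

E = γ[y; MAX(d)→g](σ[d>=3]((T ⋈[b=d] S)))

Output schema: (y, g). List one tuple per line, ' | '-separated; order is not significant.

Subexpression sizes:
  T → 5
  S → 6
  (T ⋈[b=d] S) → 4
  σ[d>=3]((T ⋈[b=d] S)) → 2
  γ[y; MAX(d)→g](σ[d>=3]((T ⋈[b=d] S))) → 2

== RESULT ==
y | g
r | 6
s | 7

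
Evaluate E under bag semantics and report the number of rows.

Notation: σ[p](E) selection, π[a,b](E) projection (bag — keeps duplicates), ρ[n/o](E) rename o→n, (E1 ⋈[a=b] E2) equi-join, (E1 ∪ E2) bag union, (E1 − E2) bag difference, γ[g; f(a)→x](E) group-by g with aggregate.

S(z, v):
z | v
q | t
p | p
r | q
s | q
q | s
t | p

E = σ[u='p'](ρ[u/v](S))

Row counts bottom-up:
  S → 6
  ρ[u/v](S) → 6
  σ[u='p'](ρ[u/v](S)) → 2

|E| = 2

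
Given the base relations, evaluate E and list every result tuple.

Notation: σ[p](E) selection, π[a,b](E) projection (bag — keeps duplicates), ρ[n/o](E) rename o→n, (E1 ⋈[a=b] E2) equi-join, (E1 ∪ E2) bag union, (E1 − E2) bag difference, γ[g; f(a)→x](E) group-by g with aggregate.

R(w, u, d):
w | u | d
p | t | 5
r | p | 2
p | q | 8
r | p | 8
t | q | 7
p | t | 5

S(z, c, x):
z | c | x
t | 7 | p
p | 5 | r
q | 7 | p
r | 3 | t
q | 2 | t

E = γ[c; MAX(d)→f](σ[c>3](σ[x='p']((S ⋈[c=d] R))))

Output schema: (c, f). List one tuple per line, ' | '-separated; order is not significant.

Subexpression sizes:
  S → 5
  R → 6
  (S ⋈[c=d] R) → 5
  σ[x='p']((S ⋈[c=d] R)) → 2
  σ[c>3](σ[x='p']((S ⋈[c=d] R))) → 2
  γ[c; MAX(d)→f](σ[c>3](σ[x='p']((S ⋈[c=d] R)))) → 1

== RESULT ==
c | f
7 | 7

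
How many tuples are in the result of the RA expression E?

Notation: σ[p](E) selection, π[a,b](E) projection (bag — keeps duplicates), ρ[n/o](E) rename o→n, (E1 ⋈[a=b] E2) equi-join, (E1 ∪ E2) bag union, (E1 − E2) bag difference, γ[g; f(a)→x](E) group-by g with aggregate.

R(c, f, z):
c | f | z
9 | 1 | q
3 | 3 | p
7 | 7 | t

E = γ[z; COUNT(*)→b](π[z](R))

Subexpression sizes:
  R → 3
  π[z](R) → 3
  γ[z; COUNT(*)→b](π[z](R)) → 3

|E| = 3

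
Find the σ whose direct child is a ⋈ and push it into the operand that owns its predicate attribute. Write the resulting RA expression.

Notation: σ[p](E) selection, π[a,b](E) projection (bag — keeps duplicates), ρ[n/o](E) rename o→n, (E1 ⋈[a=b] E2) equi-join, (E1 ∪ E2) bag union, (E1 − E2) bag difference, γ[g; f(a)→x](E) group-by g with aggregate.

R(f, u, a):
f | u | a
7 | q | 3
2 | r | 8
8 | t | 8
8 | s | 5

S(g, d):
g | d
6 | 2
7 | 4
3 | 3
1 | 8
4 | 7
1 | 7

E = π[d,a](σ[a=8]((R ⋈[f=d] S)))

σ filters on a, owned by the left side.
E' = π[d,a]((σ[a=8](R) ⋈[f=d] S))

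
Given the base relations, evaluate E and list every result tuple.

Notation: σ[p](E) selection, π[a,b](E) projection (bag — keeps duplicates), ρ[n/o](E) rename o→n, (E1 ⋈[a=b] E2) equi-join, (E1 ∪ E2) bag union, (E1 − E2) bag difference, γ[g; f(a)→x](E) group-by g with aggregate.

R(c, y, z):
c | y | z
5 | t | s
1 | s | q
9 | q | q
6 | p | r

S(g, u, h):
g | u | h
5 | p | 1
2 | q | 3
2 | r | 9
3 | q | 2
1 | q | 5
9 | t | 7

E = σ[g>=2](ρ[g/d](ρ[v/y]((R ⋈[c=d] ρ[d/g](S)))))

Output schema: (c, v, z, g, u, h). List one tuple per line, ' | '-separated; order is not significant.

Stepwise |·|:
  R → 4
  S → 6
  ρ[d/g](S) → 6
  (R ⋈[c=d] ρ[d/g](S)) → 3
  ρ[v/y]((R ⋈[c=d] ρ[d/g](S))) → 3
  ρ[g/d](ρ[v/y]((R ⋈[c=d] ρ[d/g](S)))) → 3
  σ[g>=2](ρ[g/d](ρ[v/y]((R ⋈[c=d] ρ[d/g](S))))) → 2

== RESULT ==
c | v | z | g | u | h
5 | t | s | 5 | p | 1
9 | q | q | 9 | t | 7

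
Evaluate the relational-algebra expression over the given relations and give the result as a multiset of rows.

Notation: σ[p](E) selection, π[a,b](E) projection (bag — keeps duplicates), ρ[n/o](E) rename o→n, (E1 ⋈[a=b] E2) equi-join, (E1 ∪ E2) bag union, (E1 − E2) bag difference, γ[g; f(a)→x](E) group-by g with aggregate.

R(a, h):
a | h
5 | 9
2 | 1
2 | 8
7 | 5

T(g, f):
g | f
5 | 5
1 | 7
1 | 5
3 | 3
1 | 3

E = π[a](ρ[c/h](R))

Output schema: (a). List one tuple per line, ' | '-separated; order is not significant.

Per-node cardinality:
  R → 4
  ρ[c/h](R) → 4
  π[a](ρ[c/h](R)) → 4

== RESULT ==
a
2
2
5
7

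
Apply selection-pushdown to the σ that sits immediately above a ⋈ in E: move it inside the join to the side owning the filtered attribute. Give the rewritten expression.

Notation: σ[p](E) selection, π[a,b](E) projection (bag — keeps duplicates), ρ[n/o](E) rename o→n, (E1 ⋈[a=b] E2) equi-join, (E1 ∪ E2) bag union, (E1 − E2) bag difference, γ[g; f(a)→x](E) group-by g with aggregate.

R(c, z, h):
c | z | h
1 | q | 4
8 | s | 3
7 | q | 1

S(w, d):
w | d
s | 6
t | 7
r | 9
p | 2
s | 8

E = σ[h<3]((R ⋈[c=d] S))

σ filters on h, owned by the left side.
E' = (σ[h<3](R) ⋈[c=d] S)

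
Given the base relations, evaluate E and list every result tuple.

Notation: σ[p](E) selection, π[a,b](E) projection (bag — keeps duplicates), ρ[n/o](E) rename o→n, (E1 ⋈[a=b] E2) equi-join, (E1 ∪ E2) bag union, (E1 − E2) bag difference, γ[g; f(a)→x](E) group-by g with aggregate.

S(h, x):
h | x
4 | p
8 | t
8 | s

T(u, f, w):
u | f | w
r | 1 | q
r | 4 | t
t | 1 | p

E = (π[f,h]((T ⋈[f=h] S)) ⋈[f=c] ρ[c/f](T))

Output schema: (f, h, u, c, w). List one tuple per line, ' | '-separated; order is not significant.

Stepwise |·|:
  T → 3
  S → 3
  (T ⋈[f=h] S) → 1
  π[f,h]((T ⋈[f=h] S)) → 1
  T → 3
  ρ[c/f](T) → 3
  (π[f,h]((T ⋈[f=h] S)) ⋈[f=c] ρ[c/f](T)) → 1

== RESULT ==
f | h | u | c | w
4 | 4 | r | 4 | t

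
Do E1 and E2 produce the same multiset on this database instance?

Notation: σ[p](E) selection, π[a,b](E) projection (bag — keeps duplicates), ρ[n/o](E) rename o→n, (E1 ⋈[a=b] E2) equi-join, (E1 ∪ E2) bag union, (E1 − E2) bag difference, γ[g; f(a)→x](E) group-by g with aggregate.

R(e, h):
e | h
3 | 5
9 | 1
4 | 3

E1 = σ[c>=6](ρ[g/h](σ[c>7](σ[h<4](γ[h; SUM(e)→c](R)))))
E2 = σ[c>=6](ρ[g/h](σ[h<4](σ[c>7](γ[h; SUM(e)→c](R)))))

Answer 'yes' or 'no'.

E1 stepwise |·|:
  R → 3
  γ[h; SUM(e)→c](R) → 3
  σ[h<4](γ[h; SUM(e)→c](R)) → 2
  σ[c>7](σ[h<4](γ[h; SUM(e)→c](R))) → 1
  ρ[g/h](σ[c>7](σ[h<4](γ[h; SUM(e)→c](R)))) → 1
  σ[c>=6](ρ[g/h](σ[c>7](σ[h<4](γ[h; SUM(e)→c](R))))) → 1
E2 stepwise |·|:
  R → 3
  γ[h; SUM(e)→c](R) → 3
  σ[c>7](γ[h; SUM(e)→c](R)) → 1
  σ[h<4](σ[c>7](γ[h; SUM(e)→c](R))) → 1
  ρ[g/h](σ[h<4](σ[c>7](γ[h; SUM(e)→c](R)))) → 1
  σ[c>=6](ρ[g/h](σ[h<4](σ[c>7](γ[h; SUM(e)→c](R))))) → 1

E1 and E2 produce the same multiset:
g | c
1 | 9

yes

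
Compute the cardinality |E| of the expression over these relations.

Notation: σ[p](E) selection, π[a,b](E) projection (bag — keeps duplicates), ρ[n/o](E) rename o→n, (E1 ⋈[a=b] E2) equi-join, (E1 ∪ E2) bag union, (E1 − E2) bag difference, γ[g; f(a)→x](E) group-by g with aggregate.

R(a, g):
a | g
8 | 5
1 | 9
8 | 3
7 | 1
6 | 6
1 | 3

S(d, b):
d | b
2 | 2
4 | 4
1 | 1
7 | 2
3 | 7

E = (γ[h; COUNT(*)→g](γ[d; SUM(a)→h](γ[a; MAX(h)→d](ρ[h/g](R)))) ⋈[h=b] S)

Per-node cardinality:
  R → 6
  ρ[h/g](R) → 6
  γ[a; MAX(h)→d](ρ[h/g](R)) → 4
  γ[d; SUM(a)→h](γ[a; MAX(h)→d](ρ[h/g](R))) → 4
  γ[h; COUNT(*)→g](γ[d; SUM(a)→h](γ[a; MAX(h)→d](ρ[h/g](R)))) → 4
  S → 5
  (γ[h; COUNT(*)→g](γ[d; SUM(a)→h](γ[a; MAX(h)→d](ρ[h/g](R)))) ⋈[h=b] S) → 2

|E| = 2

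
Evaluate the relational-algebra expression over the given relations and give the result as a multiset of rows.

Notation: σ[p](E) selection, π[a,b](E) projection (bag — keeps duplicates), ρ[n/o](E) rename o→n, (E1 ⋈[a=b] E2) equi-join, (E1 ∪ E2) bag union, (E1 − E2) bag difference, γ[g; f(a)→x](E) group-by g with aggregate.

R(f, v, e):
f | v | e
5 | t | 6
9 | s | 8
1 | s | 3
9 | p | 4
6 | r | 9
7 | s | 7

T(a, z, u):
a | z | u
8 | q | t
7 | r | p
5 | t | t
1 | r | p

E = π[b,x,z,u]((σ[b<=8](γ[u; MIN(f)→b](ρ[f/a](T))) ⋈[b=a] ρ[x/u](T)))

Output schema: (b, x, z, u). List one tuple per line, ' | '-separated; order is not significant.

Row counts bottom-up:
  T → 4
  ρ[f/a](T) → 4
  γ[u; MIN(f)→b](ρ[f/a](T)) → 2
  σ[b<=8](γ[u; MIN(f)→b](ρ[f/a](T))) → 2
  T → 4
  ρ[x/u](T) → 4
  (σ[b<=8](γ[u; MIN(f)→b](ρ[f/a](T))) ⋈[b=a] ρ[x/u](T)) → 2
  π[b,x,z,u]((σ[b<=8](γ[u; MIN(f)→b](ρ[f/a](T))) ⋈[b=a] ρ[x/u](T))) → 2

== RESULT ==
b | x | z | u
1 | p | r | p
5 | t | t | t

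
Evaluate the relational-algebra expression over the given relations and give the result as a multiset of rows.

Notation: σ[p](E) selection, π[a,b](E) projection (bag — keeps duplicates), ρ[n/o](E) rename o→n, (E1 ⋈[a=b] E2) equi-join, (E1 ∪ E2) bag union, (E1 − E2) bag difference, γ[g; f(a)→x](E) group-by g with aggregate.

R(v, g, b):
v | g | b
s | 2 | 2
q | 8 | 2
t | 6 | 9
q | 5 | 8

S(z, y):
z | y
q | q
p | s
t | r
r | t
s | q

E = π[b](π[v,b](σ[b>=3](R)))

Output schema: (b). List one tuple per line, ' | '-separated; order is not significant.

Per-node cardinality:
  R → 4
  σ[b>=3](R) → 2
  π[v,b](σ[b>=3](R)) → 2
  π[b](π[v,b](σ[b>=3](R))) → 2

== RESULT ==
b
8
9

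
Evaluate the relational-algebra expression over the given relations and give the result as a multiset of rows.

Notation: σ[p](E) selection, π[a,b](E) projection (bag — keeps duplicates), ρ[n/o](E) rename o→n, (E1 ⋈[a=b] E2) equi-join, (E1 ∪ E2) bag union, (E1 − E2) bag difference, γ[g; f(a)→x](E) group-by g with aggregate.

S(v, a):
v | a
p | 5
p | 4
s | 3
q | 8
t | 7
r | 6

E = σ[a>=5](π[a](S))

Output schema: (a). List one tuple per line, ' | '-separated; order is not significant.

Stepwise |·|:
  S → 6
  π[a](S) → 6
  σ[a>=5](π[a](S)) → 4

== RESULT ==
a
5
6
7
8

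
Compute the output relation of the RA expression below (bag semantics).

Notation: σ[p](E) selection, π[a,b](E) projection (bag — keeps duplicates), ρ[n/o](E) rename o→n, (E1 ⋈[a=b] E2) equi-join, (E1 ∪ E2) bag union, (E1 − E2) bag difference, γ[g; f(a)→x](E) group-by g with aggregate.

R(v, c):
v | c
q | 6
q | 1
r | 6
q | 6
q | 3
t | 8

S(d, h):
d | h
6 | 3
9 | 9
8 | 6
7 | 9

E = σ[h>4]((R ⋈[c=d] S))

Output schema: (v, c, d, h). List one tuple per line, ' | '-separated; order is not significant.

Subexpression sizes:
  R → 6
  S → 4
  (R ⋈[c=d] S) → 4
  σ[h>4]((R ⋈[c=d] S)) → 1

== RESULT ==
v | c | d | h
t | 8 | 8 | 6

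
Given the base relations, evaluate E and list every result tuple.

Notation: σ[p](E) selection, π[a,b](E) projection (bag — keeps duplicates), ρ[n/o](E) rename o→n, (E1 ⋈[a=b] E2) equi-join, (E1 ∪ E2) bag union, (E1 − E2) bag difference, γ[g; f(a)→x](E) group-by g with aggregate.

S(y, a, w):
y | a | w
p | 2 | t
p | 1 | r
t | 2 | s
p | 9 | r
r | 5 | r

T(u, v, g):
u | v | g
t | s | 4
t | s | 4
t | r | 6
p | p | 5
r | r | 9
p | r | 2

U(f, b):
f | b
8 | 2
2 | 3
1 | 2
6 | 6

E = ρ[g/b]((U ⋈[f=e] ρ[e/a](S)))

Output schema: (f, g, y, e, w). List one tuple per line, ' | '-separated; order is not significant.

Per-node cardinality:
  U → 4
  S → 5
  ρ[e/a](S) → 5
  (U ⋈[f=e] ρ[e/a](S)) → 3
  ρ[g/b]((U ⋈[f=e] ρ[e/a](S))) → 3

== RESULT ==
f | g | y | e | w
1 | 2 | p | 1 | r
2 | 3 | p | 2 | t
2 | 3 | t | 2 | s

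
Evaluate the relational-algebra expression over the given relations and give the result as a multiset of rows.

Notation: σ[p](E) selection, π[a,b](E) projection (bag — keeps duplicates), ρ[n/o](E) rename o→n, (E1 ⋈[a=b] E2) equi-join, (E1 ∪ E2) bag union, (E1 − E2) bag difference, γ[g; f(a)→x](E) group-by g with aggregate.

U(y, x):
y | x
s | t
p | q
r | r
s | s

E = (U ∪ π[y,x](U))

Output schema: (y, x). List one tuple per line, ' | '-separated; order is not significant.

Subexpression sizes:
  U → 4
  U → 4
  π[y,x](U) → 4
  (U ∪ π[y,x](U)) → 8

== RESULT ==
y | x
p | q
p | q
r | r
r | r
s | s
s | s
s | t
s | t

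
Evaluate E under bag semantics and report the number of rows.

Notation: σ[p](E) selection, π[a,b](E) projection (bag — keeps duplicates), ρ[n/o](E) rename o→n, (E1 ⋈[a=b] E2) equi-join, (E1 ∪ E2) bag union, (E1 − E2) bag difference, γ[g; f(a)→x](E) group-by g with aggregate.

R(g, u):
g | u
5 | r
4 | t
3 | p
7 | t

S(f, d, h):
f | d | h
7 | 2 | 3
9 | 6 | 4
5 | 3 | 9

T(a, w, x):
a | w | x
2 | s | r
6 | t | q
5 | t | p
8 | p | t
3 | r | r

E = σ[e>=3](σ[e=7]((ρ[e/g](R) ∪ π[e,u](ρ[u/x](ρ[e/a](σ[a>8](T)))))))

Subexpression sizes:
  R → 4
  ρ[e/g](R) → 4
  T → 5
  σ[a>8](T) → 0
  ρ[e/a](σ[a>8](T)) → 0
  ρ[u/x](ρ[e/a](σ[a>8](T))) → 0
  π[e,u](ρ[u/x](ρ[e/a](σ[a>8](T)))) → 0
  (ρ[e/g](R) ∪ π[e,u](ρ[u/x](ρ[e/a](σ[a>8](T))))) → 4
  σ[e=7]((ρ[e/g](R) ∪ π[e,u](ρ[u/x](ρ[e/a](σ[a>8](T)))))) → 1
  σ[e>=3](σ[e=7]((ρ[e/g](R) ∪ π[e,u](ρ[u/x](ρ[e/a](σ[a>8](T))))))) → 1

|E| = 1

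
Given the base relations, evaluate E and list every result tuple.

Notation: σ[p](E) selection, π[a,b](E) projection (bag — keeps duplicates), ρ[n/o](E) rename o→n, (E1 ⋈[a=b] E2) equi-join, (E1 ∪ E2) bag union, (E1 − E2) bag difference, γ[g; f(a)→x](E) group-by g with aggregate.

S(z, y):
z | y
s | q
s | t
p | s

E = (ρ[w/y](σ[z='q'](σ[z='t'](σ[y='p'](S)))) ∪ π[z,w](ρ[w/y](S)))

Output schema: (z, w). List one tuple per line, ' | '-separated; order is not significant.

Row counts bottom-up:
  S → 3
  σ[y='p'](S) → 0
  σ[z='t'](σ[y='p'](S)) → 0
  σ[z='q'](σ[z='t'](σ[y='p'](S))) → 0
  ρ[w/y](σ[z='q'](σ[z='t'](σ[y='p'](S)))) → 0
  S → 3
  ρ[w/y](S) → 3
  π[z,w](ρ[w/y](S)) → 3
  (ρ[w/y](σ[z='q'](σ[z='t'](σ[y='p'](S)))) ∪ π[z,w](ρ[w/y](S))) → 3

== RESULT ==
z | w
p | s
s | q
s | t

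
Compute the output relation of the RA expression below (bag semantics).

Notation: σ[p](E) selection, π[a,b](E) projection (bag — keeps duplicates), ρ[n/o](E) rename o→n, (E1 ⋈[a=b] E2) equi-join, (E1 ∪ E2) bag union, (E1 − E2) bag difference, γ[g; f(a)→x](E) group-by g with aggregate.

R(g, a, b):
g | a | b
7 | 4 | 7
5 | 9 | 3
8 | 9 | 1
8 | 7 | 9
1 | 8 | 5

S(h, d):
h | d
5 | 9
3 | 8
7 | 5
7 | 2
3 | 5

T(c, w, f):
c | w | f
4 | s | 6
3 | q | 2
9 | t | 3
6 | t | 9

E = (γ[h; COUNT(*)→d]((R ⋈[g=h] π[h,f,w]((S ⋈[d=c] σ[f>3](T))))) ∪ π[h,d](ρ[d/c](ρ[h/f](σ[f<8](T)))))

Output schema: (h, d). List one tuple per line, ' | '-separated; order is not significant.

Per-node cardinality:
  R → 5
  S → 5
  T → 4
  σ[f>3](T) → 2
  (S ⋈[d=c] σ[f>3](T)) → 0
  π[h,f,w]((S ⋈[d=c] σ[f>3](T))) → 0
  (R ⋈[g=h] π[h,f,w]((S ⋈[d=c] σ[f>3](T)))) → 0
  γ[h; COUNT(*)→d]((R ⋈[g=h] π[h,f,w]((S ⋈[d=c] σ[f>3](T))))) → 0
  T → 4
  σ[f<8](T) → 3
  ρ[h/f](σ[f<8](T)) → 3
  ρ[d/c](ρ[h/f](σ[f<8](T))) → 3
  π[h,d](ρ[d/c](ρ[h/f](σ[f<8](T)))) → 3
  (γ[h; COUNT(*)→d]((R ⋈[g=h] π[h,f,w]((S ⋈[d=c] σ[f>3](T))))) ∪ π[h,d](ρ[d/c](ρ[h/f](σ[f<8](T))))) → 3

== RESULT ==
h | d
2 | 3
3 | 9
6 | 4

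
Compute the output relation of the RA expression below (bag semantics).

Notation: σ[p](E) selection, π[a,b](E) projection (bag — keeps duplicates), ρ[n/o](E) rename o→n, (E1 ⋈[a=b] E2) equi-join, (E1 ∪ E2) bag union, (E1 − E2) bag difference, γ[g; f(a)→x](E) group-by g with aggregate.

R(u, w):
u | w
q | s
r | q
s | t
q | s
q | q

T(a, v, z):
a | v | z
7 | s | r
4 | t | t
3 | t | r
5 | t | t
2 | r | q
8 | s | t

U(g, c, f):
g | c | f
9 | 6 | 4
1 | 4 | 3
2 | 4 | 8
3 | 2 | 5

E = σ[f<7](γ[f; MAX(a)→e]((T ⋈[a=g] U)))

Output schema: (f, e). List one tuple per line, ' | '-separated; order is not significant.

Row counts bottom-up:
  T → 6
  U → 4
  (T ⋈[a=g] U) → 2
  γ[f; MAX(a)→e]((T ⋈[a=g] U)) → 2
  σ[f<7](γ[f; MAX(a)→e]((T ⋈[a=g] U))) → 1

== RESULT ==
f | e
5 | 3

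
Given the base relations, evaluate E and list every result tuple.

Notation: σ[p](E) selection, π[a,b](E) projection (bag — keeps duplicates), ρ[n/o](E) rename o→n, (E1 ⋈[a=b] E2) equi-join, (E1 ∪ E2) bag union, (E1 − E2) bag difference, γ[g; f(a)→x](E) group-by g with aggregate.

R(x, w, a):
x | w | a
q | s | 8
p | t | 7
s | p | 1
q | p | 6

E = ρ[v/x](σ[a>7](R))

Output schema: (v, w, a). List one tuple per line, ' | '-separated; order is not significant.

Stepwise |·|:
  R → 4
  σ[a>7](R) → 1
  ρ[v/x](σ[a>7](R)) → 1

== RESULT ==
v | w | a
q | s | 8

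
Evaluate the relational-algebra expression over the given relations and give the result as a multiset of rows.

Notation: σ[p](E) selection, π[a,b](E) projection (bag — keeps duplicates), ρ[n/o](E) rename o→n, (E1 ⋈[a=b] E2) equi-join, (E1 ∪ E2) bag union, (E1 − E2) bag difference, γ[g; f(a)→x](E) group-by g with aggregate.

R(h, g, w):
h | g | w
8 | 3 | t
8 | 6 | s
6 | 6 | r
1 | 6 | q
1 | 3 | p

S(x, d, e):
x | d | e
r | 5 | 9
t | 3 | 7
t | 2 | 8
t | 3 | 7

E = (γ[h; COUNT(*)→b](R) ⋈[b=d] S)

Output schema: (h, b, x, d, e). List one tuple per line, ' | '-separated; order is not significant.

Per-node cardinality:
  R → 5
  γ[h; COUNT(*)→b](R) → 3
  S → 4
  (γ[h; COUNT(*)→b](R) ⋈[b=d] S) → 2

== RESULT ==
h | b | x | d | e
1 | 2 | t | 2 | 8
8 | 2 | t | 2 | 8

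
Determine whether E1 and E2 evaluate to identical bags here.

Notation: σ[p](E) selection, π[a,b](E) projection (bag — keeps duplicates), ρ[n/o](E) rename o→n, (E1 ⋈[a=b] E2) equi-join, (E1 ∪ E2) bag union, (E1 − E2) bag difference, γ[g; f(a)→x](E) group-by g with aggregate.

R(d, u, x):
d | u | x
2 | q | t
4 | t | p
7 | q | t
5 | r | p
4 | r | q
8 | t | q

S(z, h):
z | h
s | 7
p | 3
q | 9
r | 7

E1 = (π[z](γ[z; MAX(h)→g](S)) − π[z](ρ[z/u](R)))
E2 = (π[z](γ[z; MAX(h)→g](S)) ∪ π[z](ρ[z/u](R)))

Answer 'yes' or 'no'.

E1 row counts bottom-up:
  S → 4
  γ[z; MAX(h)→g](S) → 4
  π[z](γ[z; MAX(h)→g](S)) → 4
  R → 6
  ρ[z/u](R) → 6
  π[z](ρ[z/u](R)) → 6
  (π[z](γ[z; MAX(h)→g](S)) − π[z](ρ[z/u](R))) → 2
E2 row counts bottom-up:
  S → 4
  γ[z; MAX(h)→g](S) → 4
  π[z](γ[z; MAX(h)→g](S)) → 4
  R → 6
  ρ[z/u](R) → 6
  π[z](ρ[z/u](R)) → 6
  (π[z](γ[z; MAX(h)→g](S)) ∪ π[z](ρ[z/u](R))) → 10

E1 result:
z
p
s
E2 result:
z
p
q
q
q
r
r
r
s
t
t
Witness: ('t',) appears 0× in E1 but 2× in E2.

no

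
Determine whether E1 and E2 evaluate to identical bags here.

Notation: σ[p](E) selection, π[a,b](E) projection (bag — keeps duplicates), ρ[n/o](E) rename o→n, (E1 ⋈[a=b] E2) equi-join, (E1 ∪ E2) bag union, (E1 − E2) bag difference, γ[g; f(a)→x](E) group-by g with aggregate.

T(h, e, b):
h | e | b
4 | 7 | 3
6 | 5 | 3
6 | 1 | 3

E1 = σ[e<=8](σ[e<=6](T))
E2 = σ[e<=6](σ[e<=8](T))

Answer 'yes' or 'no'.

E1 stepwise |·|:
  T → 3
  σ[e<=6](T) → 2
  σ[e<=8](σ[e<=6](T)) → 2
E2 stepwise |·|:
  T → 3
  σ[e<=8](T) → 3
  σ[e<=6](σ[e<=8](T)) → 2

E1 and E2 produce the same multiset:
h | e | b
6 | 1 | 3
6 | 5 | 3

yes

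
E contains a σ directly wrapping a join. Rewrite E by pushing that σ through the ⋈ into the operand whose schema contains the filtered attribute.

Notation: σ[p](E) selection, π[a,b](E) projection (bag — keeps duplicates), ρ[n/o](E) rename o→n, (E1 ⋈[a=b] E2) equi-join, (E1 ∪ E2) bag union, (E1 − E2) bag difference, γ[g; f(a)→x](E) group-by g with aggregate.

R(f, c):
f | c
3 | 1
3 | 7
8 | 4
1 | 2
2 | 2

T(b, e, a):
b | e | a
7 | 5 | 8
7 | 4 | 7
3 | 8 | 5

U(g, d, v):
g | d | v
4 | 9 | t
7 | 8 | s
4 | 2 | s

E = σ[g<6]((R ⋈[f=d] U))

σ filters on g, owned by the right side.
E' = (R ⋈[f=d] σ[g<6](U))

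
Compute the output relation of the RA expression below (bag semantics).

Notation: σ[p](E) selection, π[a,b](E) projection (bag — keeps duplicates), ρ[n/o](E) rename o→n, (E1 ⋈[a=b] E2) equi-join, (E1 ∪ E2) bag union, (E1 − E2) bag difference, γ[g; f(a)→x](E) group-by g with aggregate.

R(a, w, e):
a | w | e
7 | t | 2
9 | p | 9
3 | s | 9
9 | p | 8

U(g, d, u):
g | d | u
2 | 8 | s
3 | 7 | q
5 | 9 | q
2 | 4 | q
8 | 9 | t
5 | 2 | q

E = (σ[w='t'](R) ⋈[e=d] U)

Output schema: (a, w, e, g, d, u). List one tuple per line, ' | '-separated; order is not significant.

Row counts bottom-up:
  R → 4
  σ[w='t'](R) → 1
  U → 6
  (σ[w='t'](R) ⋈[e=d] U) → 1

== RESULT ==
a | w | e | g | d | u
7 | t | 2 | 5 | 2 | q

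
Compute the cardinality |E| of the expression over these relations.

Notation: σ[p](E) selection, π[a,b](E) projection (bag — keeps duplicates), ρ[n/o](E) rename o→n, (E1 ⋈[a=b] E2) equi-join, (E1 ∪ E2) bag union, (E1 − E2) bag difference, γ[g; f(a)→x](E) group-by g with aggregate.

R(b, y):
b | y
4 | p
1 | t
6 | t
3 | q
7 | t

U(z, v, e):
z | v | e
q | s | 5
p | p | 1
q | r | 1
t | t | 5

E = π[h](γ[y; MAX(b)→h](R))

Subexpression sizes:
  R → 5
  γ[y; MAX(b)→h](R) → 3
  π[h](γ[y; MAX(b)→h](R)) → 3

|E| = 3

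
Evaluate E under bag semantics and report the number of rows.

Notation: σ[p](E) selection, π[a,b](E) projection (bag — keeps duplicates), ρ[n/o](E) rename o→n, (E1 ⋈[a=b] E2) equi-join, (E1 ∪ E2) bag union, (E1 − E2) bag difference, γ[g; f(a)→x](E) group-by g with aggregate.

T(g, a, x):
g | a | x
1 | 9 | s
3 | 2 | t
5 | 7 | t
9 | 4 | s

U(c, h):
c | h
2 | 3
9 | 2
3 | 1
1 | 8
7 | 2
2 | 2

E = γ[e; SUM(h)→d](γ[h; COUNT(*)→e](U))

Stepwise |·|:
  U → 6
  γ[h; COUNT(*)→e](U) → 4
  γ[e; SUM(h)→d](γ[h; COUNT(*)→e](U)) → 2

|E| = 2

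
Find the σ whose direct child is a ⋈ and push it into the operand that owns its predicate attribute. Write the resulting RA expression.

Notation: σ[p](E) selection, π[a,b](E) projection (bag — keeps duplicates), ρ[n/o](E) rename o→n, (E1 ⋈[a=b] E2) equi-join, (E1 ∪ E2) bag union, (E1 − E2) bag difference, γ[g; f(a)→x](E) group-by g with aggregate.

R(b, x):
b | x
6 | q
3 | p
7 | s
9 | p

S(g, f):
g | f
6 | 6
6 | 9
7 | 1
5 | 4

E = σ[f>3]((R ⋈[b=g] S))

σ filters on f, owned by the right side.
E' = (R ⋈[b=g] σ[f>3](S))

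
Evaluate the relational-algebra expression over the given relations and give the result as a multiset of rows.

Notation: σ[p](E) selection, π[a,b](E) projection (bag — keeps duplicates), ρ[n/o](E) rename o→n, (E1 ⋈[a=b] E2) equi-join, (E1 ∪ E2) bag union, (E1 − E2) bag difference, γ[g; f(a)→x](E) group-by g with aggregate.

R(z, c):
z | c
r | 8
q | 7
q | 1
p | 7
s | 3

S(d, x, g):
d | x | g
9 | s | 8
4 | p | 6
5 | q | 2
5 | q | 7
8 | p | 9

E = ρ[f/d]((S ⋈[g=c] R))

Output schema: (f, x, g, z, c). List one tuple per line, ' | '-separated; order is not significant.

Subexpression sizes:
  S → 5
  R → 5
  (S ⋈[g=c] R) → 3
  ρ[f/d]((S ⋈[g=c] R)) → 3

== RESULT ==
f | x | g | z | c
5 | q | 7 | p | 7
5 | q | 7 | q | 7
9 | s | 8 | r | 8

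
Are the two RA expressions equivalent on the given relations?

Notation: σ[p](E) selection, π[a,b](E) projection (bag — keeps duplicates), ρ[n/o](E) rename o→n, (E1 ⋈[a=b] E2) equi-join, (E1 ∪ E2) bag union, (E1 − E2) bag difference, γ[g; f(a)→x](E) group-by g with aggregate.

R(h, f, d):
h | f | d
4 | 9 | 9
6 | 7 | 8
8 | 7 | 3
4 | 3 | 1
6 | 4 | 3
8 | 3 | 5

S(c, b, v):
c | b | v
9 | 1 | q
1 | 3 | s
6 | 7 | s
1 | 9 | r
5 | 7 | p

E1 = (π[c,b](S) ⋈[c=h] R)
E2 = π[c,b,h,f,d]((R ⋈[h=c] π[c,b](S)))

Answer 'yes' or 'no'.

E1 subexpression sizes:
  S → 5
  π[c,b](S) → 5
  R → 6
  (π[c,b](S) ⋈[c=h] R) → 2
E2 subexpression sizes:
  R → 6
  S → 5
  π[c,b](S) → 5
  (R ⋈[h=c] π[c,b](S)) → 2
  π[c,b,h,f,d]((R ⋈[h=c] π[c,b](S))) → 2

E1 and E2 produce the same multiset:
c | b | h | f | d
6 | 7 | 6 | 4 | 3
6 | 7 | 6 | 7 | 8

yes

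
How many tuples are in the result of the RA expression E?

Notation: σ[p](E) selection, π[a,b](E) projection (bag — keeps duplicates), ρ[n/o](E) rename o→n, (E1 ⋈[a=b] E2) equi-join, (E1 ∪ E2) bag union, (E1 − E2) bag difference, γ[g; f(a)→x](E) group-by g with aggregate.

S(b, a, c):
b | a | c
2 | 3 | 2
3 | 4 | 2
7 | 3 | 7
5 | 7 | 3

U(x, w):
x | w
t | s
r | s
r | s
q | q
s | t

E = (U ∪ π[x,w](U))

Stepwise |·|:
  U → 5
  U → 5
  π[x,w](U) → 5
  (U ∪ π[x,w](U)) → 10

|E| = 10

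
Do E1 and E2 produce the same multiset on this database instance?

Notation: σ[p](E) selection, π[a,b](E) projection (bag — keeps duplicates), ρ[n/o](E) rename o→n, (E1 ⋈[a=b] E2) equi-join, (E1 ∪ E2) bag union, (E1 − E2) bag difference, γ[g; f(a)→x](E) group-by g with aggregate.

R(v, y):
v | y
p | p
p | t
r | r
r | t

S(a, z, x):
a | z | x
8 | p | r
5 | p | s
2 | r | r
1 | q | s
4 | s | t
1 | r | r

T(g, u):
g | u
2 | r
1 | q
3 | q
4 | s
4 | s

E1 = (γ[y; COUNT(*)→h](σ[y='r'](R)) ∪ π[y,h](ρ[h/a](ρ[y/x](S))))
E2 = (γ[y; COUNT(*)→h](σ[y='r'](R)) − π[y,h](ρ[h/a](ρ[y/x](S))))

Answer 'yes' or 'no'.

E1 row counts bottom-up:
  R → 4
  σ[y='r'](R) → 1
  γ[y; COUNT(*)→h](σ[y='r'](R)) → 1
  S → 6
  ρ[y/x](S) → 6
  ρ[h/a](ρ[y/x](S)) → 6
  π[y,h](ρ[h/a](ρ[y/x](S))) → 6
  (γ[y; COUNT(*)→h](σ[y='r'](R)) ∪ π[y,h](ρ[h/a](ρ[y/x](S)))) → 7
E2 row counts bottom-up:
  R → 4
  σ[y='r'](R) → 1
  γ[y; COUNT(*)→h](σ[y='r'](R)) → 1
  S → 6
  ρ[y/x](S) → 6
  ρ[h/a](ρ[y/x](S)) → 6
  π[y,h](ρ[h/a](ρ[y/x](S))) → 6
  (γ[y; COUNT(*)→h](σ[y='r'](R)) − π[y,h](ρ[h/a](ρ[y/x](S)))) → 0

E1 result:
y | h
r | 1
r | 1
r | 2
r | 8
s | 1
s | 5
t | 4
E2 result:
y | h
(0 rows)
Witness: ('r', 1) appears 2× in E1 but 0× in E2.

no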